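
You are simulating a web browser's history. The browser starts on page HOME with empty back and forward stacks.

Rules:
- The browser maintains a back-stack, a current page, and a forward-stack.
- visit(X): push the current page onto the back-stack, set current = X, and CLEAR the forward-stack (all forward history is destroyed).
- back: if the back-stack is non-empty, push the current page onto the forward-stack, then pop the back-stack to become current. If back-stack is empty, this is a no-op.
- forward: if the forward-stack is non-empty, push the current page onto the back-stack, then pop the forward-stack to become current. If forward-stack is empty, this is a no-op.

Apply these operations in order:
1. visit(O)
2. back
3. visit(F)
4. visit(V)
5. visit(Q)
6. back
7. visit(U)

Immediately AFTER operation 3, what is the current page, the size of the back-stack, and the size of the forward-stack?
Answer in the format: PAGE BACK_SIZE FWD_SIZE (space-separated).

After 1 (visit(O)): cur=O back=1 fwd=0
After 2 (back): cur=HOME back=0 fwd=1
After 3 (visit(F)): cur=F back=1 fwd=0

F 1 0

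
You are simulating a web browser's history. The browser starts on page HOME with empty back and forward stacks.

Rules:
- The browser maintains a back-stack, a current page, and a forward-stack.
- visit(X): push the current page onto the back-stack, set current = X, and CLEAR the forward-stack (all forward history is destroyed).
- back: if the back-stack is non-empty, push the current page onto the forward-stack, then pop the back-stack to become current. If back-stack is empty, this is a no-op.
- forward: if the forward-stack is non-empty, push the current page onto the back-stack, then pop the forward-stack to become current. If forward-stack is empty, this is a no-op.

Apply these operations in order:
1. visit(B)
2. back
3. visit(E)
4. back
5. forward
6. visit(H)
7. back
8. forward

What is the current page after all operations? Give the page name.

Answer: H

Derivation:
After 1 (visit(B)): cur=B back=1 fwd=0
After 2 (back): cur=HOME back=0 fwd=1
After 3 (visit(E)): cur=E back=1 fwd=0
After 4 (back): cur=HOME back=0 fwd=1
After 5 (forward): cur=E back=1 fwd=0
After 6 (visit(H)): cur=H back=2 fwd=0
After 7 (back): cur=E back=1 fwd=1
After 8 (forward): cur=H back=2 fwd=0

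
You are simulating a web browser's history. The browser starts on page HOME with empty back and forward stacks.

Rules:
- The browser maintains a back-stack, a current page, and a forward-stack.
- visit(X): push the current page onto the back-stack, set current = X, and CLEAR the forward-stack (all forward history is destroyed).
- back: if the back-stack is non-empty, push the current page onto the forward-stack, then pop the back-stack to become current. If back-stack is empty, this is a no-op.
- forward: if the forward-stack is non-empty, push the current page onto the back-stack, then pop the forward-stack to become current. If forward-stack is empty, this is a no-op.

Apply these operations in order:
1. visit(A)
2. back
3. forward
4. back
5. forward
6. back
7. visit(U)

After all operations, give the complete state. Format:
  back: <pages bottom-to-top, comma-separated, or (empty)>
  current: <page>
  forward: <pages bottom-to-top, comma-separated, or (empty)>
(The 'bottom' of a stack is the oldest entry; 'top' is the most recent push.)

After 1 (visit(A)): cur=A back=1 fwd=0
After 2 (back): cur=HOME back=0 fwd=1
After 3 (forward): cur=A back=1 fwd=0
After 4 (back): cur=HOME back=0 fwd=1
After 5 (forward): cur=A back=1 fwd=0
After 6 (back): cur=HOME back=0 fwd=1
After 7 (visit(U)): cur=U back=1 fwd=0

Answer: back: HOME
current: U
forward: (empty)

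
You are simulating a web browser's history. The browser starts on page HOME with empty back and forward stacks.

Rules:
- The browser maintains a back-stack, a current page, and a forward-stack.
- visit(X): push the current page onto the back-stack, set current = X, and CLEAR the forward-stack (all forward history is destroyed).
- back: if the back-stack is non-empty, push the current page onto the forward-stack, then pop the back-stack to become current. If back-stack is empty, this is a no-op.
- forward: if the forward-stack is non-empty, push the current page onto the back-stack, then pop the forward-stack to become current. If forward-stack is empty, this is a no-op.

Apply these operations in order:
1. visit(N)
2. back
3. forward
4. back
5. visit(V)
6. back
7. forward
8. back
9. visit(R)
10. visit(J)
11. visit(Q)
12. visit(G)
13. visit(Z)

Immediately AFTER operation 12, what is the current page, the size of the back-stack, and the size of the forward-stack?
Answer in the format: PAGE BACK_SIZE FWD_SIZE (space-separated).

After 1 (visit(N)): cur=N back=1 fwd=0
After 2 (back): cur=HOME back=0 fwd=1
After 3 (forward): cur=N back=1 fwd=0
After 4 (back): cur=HOME back=0 fwd=1
After 5 (visit(V)): cur=V back=1 fwd=0
After 6 (back): cur=HOME back=0 fwd=1
After 7 (forward): cur=V back=1 fwd=0
After 8 (back): cur=HOME back=0 fwd=1
After 9 (visit(R)): cur=R back=1 fwd=0
After 10 (visit(J)): cur=J back=2 fwd=0
After 11 (visit(Q)): cur=Q back=3 fwd=0
After 12 (visit(G)): cur=G back=4 fwd=0

G 4 0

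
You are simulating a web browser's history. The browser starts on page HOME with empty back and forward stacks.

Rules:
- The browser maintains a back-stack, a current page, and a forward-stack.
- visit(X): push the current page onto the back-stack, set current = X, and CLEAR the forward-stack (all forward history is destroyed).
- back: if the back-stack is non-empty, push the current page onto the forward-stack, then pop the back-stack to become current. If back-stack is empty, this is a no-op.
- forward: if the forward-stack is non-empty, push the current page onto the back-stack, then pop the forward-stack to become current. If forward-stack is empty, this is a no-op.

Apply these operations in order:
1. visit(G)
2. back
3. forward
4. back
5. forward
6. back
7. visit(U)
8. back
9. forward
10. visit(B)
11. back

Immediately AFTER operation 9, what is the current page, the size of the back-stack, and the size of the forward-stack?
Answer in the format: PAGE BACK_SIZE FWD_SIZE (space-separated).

After 1 (visit(G)): cur=G back=1 fwd=0
After 2 (back): cur=HOME back=0 fwd=1
After 3 (forward): cur=G back=1 fwd=0
After 4 (back): cur=HOME back=0 fwd=1
After 5 (forward): cur=G back=1 fwd=0
After 6 (back): cur=HOME back=0 fwd=1
After 7 (visit(U)): cur=U back=1 fwd=0
After 8 (back): cur=HOME back=0 fwd=1
After 9 (forward): cur=U back=1 fwd=0

U 1 0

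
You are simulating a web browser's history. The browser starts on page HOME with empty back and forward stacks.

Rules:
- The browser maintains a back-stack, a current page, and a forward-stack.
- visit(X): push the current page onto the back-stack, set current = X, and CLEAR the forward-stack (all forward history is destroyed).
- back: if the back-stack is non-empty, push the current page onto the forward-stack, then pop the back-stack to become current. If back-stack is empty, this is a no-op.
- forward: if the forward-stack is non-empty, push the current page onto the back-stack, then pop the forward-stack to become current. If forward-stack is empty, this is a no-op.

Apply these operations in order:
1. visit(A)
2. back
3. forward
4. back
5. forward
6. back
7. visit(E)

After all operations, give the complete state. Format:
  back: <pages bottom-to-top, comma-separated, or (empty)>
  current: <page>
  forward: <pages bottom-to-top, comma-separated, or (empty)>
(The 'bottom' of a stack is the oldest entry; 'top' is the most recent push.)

After 1 (visit(A)): cur=A back=1 fwd=0
After 2 (back): cur=HOME back=0 fwd=1
After 3 (forward): cur=A back=1 fwd=0
After 4 (back): cur=HOME back=0 fwd=1
After 5 (forward): cur=A back=1 fwd=0
After 6 (back): cur=HOME back=0 fwd=1
After 7 (visit(E)): cur=E back=1 fwd=0

Answer: back: HOME
current: E
forward: (empty)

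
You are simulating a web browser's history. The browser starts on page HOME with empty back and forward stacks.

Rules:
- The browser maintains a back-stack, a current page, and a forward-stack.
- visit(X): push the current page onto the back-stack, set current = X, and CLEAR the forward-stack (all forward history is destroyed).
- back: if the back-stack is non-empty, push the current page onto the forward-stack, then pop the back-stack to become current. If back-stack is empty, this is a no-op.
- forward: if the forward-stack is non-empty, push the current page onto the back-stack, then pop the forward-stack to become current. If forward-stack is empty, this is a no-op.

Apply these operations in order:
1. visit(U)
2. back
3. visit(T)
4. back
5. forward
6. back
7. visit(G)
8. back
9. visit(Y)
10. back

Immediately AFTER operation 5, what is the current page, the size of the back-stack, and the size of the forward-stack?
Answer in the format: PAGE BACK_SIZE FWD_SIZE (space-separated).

After 1 (visit(U)): cur=U back=1 fwd=0
After 2 (back): cur=HOME back=0 fwd=1
After 3 (visit(T)): cur=T back=1 fwd=0
After 4 (back): cur=HOME back=0 fwd=1
After 5 (forward): cur=T back=1 fwd=0

T 1 0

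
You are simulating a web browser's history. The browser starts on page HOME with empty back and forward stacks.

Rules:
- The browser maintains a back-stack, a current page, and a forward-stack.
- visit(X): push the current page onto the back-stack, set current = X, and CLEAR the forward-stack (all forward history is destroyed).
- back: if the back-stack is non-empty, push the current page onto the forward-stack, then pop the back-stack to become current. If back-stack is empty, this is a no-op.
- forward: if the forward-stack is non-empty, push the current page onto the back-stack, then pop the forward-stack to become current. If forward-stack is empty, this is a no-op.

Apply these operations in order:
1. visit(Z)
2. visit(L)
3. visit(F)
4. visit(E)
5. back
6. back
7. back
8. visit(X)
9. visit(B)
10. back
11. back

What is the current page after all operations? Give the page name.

After 1 (visit(Z)): cur=Z back=1 fwd=0
After 2 (visit(L)): cur=L back=2 fwd=0
After 3 (visit(F)): cur=F back=3 fwd=0
After 4 (visit(E)): cur=E back=4 fwd=0
After 5 (back): cur=F back=3 fwd=1
After 6 (back): cur=L back=2 fwd=2
After 7 (back): cur=Z back=1 fwd=3
After 8 (visit(X)): cur=X back=2 fwd=0
After 9 (visit(B)): cur=B back=3 fwd=0
After 10 (back): cur=X back=2 fwd=1
After 11 (back): cur=Z back=1 fwd=2

Answer: Z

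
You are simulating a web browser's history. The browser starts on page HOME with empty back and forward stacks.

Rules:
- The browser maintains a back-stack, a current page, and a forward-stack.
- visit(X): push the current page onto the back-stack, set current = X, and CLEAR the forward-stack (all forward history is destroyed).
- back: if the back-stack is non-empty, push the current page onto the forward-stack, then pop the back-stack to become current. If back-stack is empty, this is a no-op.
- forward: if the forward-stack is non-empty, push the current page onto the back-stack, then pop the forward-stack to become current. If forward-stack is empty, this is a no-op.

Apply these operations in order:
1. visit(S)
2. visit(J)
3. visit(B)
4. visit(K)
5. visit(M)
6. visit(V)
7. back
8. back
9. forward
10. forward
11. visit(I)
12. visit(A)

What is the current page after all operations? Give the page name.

Answer: A

Derivation:
After 1 (visit(S)): cur=S back=1 fwd=0
After 2 (visit(J)): cur=J back=2 fwd=0
After 3 (visit(B)): cur=B back=3 fwd=0
After 4 (visit(K)): cur=K back=4 fwd=0
After 5 (visit(M)): cur=M back=5 fwd=0
After 6 (visit(V)): cur=V back=6 fwd=0
After 7 (back): cur=M back=5 fwd=1
After 8 (back): cur=K back=4 fwd=2
After 9 (forward): cur=M back=5 fwd=1
After 10 (forward): cur=V back=6 fwd=0
After 11 (visit(I)): cur=I back=7 fwd=0
After 12 (visit(A)): cur=A back=8 fwd=0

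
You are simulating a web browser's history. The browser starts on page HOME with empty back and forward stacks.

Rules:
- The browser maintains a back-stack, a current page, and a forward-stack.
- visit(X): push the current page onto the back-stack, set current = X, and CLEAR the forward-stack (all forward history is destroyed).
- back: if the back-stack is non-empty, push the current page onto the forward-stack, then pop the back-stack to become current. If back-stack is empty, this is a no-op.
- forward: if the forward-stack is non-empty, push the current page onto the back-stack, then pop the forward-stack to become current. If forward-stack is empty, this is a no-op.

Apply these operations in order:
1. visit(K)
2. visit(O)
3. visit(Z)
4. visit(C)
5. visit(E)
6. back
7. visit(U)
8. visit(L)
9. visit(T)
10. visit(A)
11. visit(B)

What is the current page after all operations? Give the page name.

After 1 (visit(K)): cur=K back=1 fwd=0
After 2 (visit(O)): cur=O back=2 fwd=0
After 3 (visit(Z)): cur=Z back=3 fwd=0
After 4 (visit(C)): cur=C back=4 fwd=0
After 5 (visit(E)): cur=E back=5 fwd=0
After 6 (back): cur=C back=4 fwd=1
After 7 (visit(U)): cur=U back=5 fwd=0
After 8 (visit(L)): cur=L back=6 fwd=0
After 9 (visit(T)): cur=T back=7 fwd=0
After 10 (visit(A)): cur=A back=8 fwd=0
After 11 (visit(B)): cur=B back=9 fwd=0

Answer: B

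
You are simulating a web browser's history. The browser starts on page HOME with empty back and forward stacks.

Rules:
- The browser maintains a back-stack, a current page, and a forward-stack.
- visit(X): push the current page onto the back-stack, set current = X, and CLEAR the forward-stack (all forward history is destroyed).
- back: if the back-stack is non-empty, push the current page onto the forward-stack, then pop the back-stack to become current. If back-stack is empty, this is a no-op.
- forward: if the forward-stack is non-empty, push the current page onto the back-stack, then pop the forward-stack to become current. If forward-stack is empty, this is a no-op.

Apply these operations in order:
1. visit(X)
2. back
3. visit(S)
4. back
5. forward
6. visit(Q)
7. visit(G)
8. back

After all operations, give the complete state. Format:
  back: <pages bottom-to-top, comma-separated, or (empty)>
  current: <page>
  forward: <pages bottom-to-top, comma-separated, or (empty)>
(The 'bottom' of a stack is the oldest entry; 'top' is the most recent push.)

Answer: back: HOME,S
current: Q
forward: G

Derivation:
After 1 (visit(X)): cur=X back=1 fwd=0
After 2 (back): cur=HOME back=0 fwd=1
After 3 (visit(S)): cur=S back=1 fwd=0
After 4 (back): cur=HOME back=0 fwd=1
After 5 (forward): cur=S back=1 fwd=0
After 6 (visit(Q)): cur=Q back=2 fwd=0
After 7 (visit(G)): cur=G back=3 fwd=0
After 8 (back): cur=Q back=2 fwd=1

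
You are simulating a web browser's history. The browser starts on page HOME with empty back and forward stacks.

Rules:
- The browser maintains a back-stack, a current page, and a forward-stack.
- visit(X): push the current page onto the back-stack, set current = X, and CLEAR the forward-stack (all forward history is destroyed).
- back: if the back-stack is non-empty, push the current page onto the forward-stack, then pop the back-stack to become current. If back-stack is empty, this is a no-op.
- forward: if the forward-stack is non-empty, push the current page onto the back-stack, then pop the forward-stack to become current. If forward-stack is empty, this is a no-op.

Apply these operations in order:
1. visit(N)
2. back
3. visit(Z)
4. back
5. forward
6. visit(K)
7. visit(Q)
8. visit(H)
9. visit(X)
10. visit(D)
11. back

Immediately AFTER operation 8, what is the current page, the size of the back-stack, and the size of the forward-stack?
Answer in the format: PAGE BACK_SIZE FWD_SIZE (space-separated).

After 1 (visit(N)): cur=N back=1 fwd=0
After 2 (back): cur=HOME back=0 fwd=1
After 3 (visit(Z)): cur=Z back=1 fwd=0
After 4 (back): cur=HOME back=0 fwd=1
After 5 (forward): cur=Z back=1 fwd=0
After 6 (visit(K)): cur=K back=2 fwd=0
After 7 (visit(Q)): cur=Q back=3 fwd=0
After 8 (visit(H)): cur=H back=4 fwd=0

H 4 0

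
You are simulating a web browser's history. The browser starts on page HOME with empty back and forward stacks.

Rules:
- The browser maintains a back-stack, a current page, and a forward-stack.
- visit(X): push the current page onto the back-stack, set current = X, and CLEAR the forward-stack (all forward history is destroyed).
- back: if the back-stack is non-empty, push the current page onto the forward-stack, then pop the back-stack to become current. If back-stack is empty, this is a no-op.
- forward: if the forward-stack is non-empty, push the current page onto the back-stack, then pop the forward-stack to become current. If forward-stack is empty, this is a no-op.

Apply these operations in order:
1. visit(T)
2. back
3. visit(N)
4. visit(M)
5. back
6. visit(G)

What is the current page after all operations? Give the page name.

After 1 (visit(T)): cur=T back=1 fwd=0
After 2 (back): cur=HOME back=0 fwd=1
After 3 (visit(N)): cur=N back=1 fwd=0
After 4 (visit(M)): cur=M back=2 fwd=0
After 5 (back): cur=N back=1 fwd=1
After 6 (visit(G)): cur=G back=2 fwd=0

Answer: G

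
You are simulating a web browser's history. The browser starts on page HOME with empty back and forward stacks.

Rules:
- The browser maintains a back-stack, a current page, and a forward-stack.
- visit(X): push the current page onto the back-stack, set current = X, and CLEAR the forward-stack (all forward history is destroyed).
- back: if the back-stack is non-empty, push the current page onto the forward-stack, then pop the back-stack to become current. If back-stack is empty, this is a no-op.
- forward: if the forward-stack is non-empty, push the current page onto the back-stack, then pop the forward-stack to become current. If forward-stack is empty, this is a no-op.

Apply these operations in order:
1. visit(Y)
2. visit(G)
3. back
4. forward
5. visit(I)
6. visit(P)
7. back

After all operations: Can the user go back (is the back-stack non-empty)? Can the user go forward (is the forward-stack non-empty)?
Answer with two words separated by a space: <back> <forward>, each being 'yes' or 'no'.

Answer: yes yes

Derivation:
After 1 (visit(Y)): cur=Y back=1 fwd=0
After 2 (visit(G)): cur=G back=2 fwd=0
After 3 (back): cur=Y back=1 fwd=1
After 4 (forward): cur=G back=2 fwd=0
After 5 (visit(I)): cur=I back=3 fwd=0
After 6 (visit(P)): cur=P back=4 fwd=0
After 7 (back): cur=I back=3 fwd=1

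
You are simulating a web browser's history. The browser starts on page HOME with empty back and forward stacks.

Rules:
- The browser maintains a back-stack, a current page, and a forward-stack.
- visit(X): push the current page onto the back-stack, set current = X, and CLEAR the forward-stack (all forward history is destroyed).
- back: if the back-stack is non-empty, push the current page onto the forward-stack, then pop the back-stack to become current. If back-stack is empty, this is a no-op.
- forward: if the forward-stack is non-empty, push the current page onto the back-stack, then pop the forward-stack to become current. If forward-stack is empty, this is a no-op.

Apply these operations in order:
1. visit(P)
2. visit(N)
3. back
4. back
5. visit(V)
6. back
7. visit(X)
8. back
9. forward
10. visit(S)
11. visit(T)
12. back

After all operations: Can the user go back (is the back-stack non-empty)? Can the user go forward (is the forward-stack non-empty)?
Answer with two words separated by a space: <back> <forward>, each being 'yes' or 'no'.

Answer: yes yes

Derivation:
After 1 (visit(P)): cur=P back=1 fwd=0
After 2 (visit(N)): cur=N back=2 fwd=0
After 3 (back): cur=P back=1 fwd=1
After 4 (back): cur=HOME back=0 fwd=2
After 5 (visit(V)): cur=V back=1 fwd=0
After 6 (back): cur=HOME back=0 fwd=1
After 7 (visit(X)): cur=X back=1 fwd=0
After 8 (back): cur=HOME back=0 fwd=1
After 9 (forward): cur=X back=1 fwd=0
After 10 (visit(S)): cur=S back=2 fwd=0
After 11 (visit(T)): cur=T back=3 fwd=0
After 12 (back): cur=S back=2 fwd=1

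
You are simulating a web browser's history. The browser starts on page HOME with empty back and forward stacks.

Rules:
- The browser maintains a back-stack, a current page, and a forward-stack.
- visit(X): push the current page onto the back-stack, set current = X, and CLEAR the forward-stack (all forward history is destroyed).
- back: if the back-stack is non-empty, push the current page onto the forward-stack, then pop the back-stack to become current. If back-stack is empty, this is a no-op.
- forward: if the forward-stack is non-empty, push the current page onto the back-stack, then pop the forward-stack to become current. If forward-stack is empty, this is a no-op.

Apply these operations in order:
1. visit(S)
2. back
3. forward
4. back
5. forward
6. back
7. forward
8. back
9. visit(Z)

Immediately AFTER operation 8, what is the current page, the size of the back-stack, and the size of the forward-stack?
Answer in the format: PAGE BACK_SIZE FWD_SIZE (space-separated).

After 1 (visit(S)): cur=S back=1 fwd=0
After 2 (back): cur=HOME back=0 fwd=1
After 3 (forward): cur=S back=1 fwd=0
After 4 (back): cur=HOME back=0 fwd=1
After 5 (forward): cur=S back=1 fwd=0
After 6 (back): cur=HOME back=0 fwd=1
After 7 (forward): cur=S back=1 fwd=0
After 8 (back): cur=HOME back=0 fwd=1

HOME 0 1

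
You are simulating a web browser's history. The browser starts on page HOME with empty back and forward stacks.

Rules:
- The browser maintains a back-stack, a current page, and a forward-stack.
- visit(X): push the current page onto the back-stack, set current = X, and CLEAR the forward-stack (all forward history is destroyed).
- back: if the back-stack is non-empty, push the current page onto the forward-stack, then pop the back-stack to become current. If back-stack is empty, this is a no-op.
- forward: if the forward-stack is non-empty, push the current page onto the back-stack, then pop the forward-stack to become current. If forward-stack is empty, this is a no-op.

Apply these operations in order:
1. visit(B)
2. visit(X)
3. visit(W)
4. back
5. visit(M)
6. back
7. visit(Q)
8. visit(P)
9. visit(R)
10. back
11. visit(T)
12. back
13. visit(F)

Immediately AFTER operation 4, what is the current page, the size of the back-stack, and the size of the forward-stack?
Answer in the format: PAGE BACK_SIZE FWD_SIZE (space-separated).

After 1 (visit(B)): cur=B back=1 fwd=0
After 2 (visit(X)): cur=X back=2 fwd=0
After 3 (visit(W)): cur=W back=3 fwd=0
After 4 (back): cur=X back=2 fwd=1

X 2 1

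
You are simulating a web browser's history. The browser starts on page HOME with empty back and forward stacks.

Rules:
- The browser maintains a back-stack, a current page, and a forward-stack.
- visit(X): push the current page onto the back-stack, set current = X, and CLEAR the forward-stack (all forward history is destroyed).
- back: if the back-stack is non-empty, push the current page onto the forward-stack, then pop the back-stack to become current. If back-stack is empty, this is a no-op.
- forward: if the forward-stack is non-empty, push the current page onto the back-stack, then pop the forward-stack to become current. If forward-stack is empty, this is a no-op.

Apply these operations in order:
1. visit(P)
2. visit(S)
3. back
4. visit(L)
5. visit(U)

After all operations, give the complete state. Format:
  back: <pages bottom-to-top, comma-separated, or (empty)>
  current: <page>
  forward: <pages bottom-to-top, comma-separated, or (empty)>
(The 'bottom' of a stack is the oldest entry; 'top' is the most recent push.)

After 1 (visit(P)): cur=P back=1 fwd=0
After 2 (visit(S)): cur=S back=2 fwd=0
After 3 (back): cur=P back=1 fwd=1
After 4 (visit(L)): cur=L back=2 fwd=0
After 5 (visit(U)): cur=U back=3 fwd=0

Answer: back: HOME,P,L
current: U
forward: (empty)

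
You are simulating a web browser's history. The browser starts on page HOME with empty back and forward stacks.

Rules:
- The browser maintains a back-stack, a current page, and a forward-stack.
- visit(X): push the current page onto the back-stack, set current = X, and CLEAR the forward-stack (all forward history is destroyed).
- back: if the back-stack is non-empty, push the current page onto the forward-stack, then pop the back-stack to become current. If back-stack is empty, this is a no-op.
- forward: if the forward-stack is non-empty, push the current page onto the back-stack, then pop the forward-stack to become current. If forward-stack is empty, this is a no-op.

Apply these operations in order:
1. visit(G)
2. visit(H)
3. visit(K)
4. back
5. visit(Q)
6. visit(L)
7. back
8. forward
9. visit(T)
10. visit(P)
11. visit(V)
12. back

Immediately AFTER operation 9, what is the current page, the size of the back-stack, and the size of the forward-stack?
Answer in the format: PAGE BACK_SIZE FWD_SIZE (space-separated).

After 1 (visit(G)): cur=G back=1 fwd=0
After 2 (visit(H)): cur=H back=2 fwd=0
After 3 (visit(K)): cur=K back=3 fwd=0
After 4 (back): cur=H back=2 fwd=1
After 5 (visit(Q)): cur=Q back=3 fwd=0
After 6 (visit(L)): cur=L back=4 fwd=0
After 7 (back): cur=Q back=3 fwd=1
After 8 (forward): cur=L back=4 fwd=0
After 9 (visit(T)): cur=T back=5 fwd=0

T 5 0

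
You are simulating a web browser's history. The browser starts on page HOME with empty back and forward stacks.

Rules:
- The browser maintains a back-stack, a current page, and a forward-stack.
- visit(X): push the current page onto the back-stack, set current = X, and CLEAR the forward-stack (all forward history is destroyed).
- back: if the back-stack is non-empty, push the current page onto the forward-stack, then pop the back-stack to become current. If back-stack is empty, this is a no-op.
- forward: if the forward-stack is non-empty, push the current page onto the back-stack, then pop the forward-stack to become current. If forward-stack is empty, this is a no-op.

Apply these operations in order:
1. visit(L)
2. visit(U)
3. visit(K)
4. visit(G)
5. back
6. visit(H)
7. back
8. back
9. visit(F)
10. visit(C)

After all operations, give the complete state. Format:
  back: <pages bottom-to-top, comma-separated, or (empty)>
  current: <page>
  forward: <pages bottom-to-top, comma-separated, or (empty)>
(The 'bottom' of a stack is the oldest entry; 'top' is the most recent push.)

After 1 (visit(L)): cur=L back=1 fwd=0
After 2 (visit(U)): cur=U back=2 fwd=0
After 3 (visit(K)): cur=K back=3 fwd=0
After 4 (visit(G)): cur=G back=4 fwd=0
After 5 (back): cur=K back=3 fwd=1
After 6 (visit(H)): cur=H back=4 fwd=0
After 7 (back): cur=K back=3 fwd=1
After 8 (back): cur=U back=2 fwd=2
After 9 (visit(F)): cur=F back=3 fwd=0
After 10 (visit(C)): cur=C back=4 fwd=0

Answer: back: HOME,L,U,F
current: C
forward: (empty)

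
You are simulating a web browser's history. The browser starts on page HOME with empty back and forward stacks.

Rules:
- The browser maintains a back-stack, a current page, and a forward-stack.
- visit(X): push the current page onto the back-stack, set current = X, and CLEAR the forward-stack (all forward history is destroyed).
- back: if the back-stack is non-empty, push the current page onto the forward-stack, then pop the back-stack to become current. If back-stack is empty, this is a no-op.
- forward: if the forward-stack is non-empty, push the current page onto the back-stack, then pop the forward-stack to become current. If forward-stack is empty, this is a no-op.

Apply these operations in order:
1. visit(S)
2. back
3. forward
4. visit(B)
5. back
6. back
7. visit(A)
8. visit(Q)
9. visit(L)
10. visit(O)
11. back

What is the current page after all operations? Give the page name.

Answer: L

Derivation:
After 1 (visit(S)): cur=S back=1 fwd=0
After 2 (back): cur=HOME back=0 fwd=1
After 3 (forward): cur=S back=1 fwd=0
After 4 (visit(B)): cur=B back=2 fwd=0
After 5 (back): cur=S back=1 fwd=1
After 6 (back): cur=HOME back=0 fwd=2
After 7 (visit(A)): cur=A back=1 fwd=0
After 8 (visit(Q)): cur=Q back=2 fwd=0
After 9 (visit(L)): cur=L back=3 fwd=0
After 10 (visit(O)): cur=O back=4 fwd=0
After 11 (back): cur=L back=3 fwd=1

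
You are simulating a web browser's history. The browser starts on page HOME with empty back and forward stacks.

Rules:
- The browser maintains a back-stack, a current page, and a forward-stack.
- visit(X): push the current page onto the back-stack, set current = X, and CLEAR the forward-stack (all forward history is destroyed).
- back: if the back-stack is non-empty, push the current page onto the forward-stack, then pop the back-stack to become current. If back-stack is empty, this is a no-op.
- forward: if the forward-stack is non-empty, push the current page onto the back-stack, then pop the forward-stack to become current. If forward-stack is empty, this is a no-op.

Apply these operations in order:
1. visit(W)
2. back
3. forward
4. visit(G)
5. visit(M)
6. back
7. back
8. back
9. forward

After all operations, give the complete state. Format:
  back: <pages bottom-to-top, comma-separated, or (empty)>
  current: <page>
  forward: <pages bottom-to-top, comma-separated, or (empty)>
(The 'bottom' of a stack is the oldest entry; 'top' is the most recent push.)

After 1 (visit(W)): cur=W back=1 fwd=0
After 2 (back): cur=HOME back=0 fwd=1
After 3 (forward): cur=W back=1 fwd=0
After 4 (visit(G)): cur=G back=2 fwd=0
After 5 (visit(M)): cur=M back=3 fwd=0
After 6 (back): cur=G back=2 fwd=1
After 7 (back): cur=W back=1 fwd=2
After 8 (back): cur=HOME back=0 fwd=3
After 9 (forward): cur=W back=1 fwd=2

Answer: back: HOME
current: W
forward: M,G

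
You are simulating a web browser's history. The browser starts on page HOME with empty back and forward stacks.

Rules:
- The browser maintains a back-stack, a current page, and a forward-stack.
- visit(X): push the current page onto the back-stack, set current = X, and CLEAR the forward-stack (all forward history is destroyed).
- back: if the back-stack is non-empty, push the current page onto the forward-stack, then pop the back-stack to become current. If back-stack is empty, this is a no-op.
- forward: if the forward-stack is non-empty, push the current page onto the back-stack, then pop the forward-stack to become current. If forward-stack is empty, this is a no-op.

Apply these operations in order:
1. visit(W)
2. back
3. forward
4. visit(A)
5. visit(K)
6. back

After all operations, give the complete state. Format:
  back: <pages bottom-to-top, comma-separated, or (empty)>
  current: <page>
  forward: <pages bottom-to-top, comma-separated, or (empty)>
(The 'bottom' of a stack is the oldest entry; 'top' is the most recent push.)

After 1 (visit(W)): cur=W back=1 fwd=0
After 2 (back): cur=HOME back=0 fwd=1
After 3 (forward): cur=W back=1 fwd=0
After 4 (visit(A)): cur=A back=2 fwd=0
After 5 (visit(K)): cur=K back=3 fwd=0
After 6 (back): cur=A back=2 fwd=1

Answer: back: HOME,W
current: A
forward: K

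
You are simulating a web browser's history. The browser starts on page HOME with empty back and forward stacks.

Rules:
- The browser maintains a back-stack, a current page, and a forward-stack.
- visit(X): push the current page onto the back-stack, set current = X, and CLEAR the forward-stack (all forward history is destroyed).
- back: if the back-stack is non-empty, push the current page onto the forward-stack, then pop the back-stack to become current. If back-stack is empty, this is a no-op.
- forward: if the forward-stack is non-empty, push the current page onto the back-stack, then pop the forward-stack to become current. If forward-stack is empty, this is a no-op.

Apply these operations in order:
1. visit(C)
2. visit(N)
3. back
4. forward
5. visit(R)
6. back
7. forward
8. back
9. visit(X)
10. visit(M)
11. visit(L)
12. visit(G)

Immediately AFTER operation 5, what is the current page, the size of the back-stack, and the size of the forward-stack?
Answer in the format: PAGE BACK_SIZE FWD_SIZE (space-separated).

After 1 (visit(C)): cur=C back=1 fwd=0
After 2 (visit(N)): cur=N back=2 fwd=0
After 3 (back): cur=C back=1 fwd=1
After 4 (forward): cur=N back=2 fwd=0
After 5 (visit(R)): cur=R back=3 fwd=0

R 3 0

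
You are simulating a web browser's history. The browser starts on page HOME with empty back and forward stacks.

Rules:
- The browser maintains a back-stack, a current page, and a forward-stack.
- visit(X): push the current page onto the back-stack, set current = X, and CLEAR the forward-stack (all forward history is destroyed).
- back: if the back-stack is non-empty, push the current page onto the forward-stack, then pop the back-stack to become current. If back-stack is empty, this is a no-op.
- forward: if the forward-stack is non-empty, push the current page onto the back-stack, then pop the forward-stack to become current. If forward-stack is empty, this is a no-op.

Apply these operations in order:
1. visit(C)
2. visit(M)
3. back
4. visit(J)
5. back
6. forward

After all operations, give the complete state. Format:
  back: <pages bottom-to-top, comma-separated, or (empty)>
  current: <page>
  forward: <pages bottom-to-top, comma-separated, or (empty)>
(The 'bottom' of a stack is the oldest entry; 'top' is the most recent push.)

After 1 (visit(C)): cur=C back=1 fwd=0
After 2 (visit(M)): cur=M back=2 fwd=0
After 3 (back): cur=C back=1 fwd=1
After 4 (visit(J)): cur=J back=2 fwd=0
After 5 (back): cur=C back=1 fwd=1
After 6 (forward): cur=J back=2 fwd=0

Answer: back: HOME,C
current: J
forward: (empty)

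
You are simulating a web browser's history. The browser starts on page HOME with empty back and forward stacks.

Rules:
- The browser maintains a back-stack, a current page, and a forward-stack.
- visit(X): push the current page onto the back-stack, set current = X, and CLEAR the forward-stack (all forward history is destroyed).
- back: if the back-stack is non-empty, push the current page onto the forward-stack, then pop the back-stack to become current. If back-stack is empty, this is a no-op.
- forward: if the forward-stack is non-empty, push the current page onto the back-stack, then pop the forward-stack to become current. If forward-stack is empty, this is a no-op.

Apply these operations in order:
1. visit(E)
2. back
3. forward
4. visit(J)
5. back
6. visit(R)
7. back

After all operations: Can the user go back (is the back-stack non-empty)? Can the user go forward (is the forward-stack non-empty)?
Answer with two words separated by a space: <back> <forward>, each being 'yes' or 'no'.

Answer: yes yes

Derivation:
After 1 (visit(E)): cur=E back=1 fwd=0
After 2 (back): cur=HOME back=0 fwd=1
After 3 (forward): cur=E back=1 fwd=0
After 4 (visit(J)): cur=J back=2 fwd=0
After 5 (back): cur=E back=1 fwd=1
After 6 (visit(R)): cur=R back=2 fwd=0
After 7 (back): cur=E back=1 fwd=1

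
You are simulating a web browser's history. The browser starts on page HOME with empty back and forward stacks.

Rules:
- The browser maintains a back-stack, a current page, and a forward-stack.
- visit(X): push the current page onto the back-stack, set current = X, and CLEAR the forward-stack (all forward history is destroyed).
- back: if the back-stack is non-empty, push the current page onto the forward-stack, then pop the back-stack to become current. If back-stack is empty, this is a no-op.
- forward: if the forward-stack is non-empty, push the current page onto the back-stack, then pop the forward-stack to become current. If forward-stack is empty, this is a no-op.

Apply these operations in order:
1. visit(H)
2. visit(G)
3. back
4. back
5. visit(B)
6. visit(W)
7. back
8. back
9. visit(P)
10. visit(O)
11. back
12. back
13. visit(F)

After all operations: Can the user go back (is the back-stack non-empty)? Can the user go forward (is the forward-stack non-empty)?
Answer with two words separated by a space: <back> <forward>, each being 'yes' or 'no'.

After 1 (visit(H)): cur=H back=1 fwd=0
After 2 (visit(G)): cur=G back=2 fwd=0
After 3 (back): cur=H back=1 fwd=1
After 4 (back): cur=HOME back=0 fwd=2
After 5 (visit(B)): cur=B back=1 fwd=0
After 6 (visit(W)): cur=W back=2 fwd=0
After 7 (back): cur=B back=1 fwd=1
After 8 (back): cur=HOME back=0 fwd=2
After 9 (visit(P)): cur=P back=1 fwd=0
After 10 (visit(O)): cur=O back=2 fwd=0
After 11 (back): cur=P back=1 fwd=1
After 12 (back): cur=HOME back=0 fwd=2
After 13 (visit(F)): cur=F back=1 fwd=0

Answer: yes no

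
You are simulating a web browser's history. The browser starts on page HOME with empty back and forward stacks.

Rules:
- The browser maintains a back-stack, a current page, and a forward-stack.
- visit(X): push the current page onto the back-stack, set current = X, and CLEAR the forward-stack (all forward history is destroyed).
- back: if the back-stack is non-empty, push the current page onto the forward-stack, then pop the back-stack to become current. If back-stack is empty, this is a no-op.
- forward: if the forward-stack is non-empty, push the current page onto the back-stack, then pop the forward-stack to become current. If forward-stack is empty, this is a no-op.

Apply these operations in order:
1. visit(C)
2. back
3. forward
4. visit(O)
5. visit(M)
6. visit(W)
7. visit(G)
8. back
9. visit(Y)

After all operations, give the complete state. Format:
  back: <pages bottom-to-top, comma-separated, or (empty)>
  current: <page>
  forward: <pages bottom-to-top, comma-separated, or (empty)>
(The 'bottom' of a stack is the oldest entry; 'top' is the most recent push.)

Answer: back: HOME,C,O,M,W
current: Y
forward: (empty)

Derivation:
After 1 (visit(C)): cur=C back=1 fwd=0
After 2 (back): cur=HOME back=0 fwd=1
After 3 (forward): cur=C back=1 fwd=0
After 4 (visit(O)): cur=O back=2 fwd=0
After 5 (visit(M)): cur=M back=3 fwd=0
After 6 (visit(W)): cur=W back=4 fwd=0
After 7 (visit(G)): cur=G back=5 fwd=0
After 8 (back): cur=W back=4 fwd=1
After 9 (visit(Y)): cur=Y back=5 fwd=0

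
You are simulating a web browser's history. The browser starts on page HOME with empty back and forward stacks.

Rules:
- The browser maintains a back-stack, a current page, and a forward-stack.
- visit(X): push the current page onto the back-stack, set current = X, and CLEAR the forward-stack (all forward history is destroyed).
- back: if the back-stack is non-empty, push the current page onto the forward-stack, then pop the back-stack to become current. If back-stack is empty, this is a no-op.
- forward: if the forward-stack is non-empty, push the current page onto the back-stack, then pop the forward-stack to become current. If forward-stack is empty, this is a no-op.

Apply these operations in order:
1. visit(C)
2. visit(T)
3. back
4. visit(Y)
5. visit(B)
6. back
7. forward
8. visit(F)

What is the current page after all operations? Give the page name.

Answer: F

Derivation:
After 1 (visit(C)): cur=C back=1 fwd=0
After 2 (visit(T)): cur=T back=2 fwd=0
After 3 (back): cur=C back=1 fwd=1
After 4 (visit(Y)): cur=Y back=2 fwd=0
After 5 (visit(B)): cur=B back=3 fwd=0
After 6 (back): cur=Y back=2 fwd=1
After 7 (forward): cur=B back=3 fwd=0
After 8 (visit(F)): cur=F back=4 fwd=0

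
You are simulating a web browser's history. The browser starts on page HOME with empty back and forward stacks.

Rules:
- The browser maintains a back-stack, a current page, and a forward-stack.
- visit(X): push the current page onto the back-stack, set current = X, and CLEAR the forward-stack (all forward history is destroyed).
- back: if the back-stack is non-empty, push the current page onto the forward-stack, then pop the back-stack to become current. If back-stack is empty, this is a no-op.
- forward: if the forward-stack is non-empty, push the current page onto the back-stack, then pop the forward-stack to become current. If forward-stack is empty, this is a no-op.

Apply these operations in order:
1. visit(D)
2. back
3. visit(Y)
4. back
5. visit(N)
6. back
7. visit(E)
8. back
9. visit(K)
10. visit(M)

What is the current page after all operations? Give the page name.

After 1 (visit(D)): cur=D back=1 fwd=0
After 2 (back): cur=HOME back=0 fwd=1
After 3 (visit(Y)): cur=Y back=1 fwd=0
After 4 (back): cur=HOME back=0 fwd=1
After 5 (visit(N)): cur=N back=1 fwd=0
After 6 (back): cur=HOME back=0 fwd=1
After 7 (visit(E)): cur=E back=1 fwd=0
After 8 (back): cur=HOME back=0 fwd=1
After 9 (visit(K)): cur=K back=1 fwd=0
After 10 (visit(M)): cur=M back=2 fwd=0

Answer: M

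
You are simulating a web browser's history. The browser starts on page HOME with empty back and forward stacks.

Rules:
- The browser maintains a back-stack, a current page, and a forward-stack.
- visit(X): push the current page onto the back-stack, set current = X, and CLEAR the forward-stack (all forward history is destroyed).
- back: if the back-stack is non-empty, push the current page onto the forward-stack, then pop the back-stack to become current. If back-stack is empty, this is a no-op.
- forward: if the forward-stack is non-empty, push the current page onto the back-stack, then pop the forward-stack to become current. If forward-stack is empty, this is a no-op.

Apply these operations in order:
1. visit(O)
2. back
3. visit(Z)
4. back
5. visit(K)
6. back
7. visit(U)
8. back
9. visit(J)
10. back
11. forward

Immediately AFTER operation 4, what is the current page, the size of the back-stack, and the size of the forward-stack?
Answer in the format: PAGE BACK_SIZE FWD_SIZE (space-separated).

After 1 (visit(O)): cur=O back=1 fwd=0
After 2 (back): cur=HOME back=0 fwd=1
After 3 (visit(Z)): cur=Z back=1 fwd=0
After 4 (back): cur=HOME back=0 fwd=1

HOME 0 1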